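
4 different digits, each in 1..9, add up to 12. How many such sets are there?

2

4 distinct digits from 1–9 sum between 10 and 30.
Enumerating: {1,2,3,6}, {1,2,4,5}.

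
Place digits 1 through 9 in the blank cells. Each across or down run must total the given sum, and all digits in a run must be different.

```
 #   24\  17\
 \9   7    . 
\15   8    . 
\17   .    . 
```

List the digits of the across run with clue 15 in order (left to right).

8 7

17 in 2 cells must be {8,9}; 24 in 3 cells must be {7,8,9}.
R1C2 = 9 − 7 = 2 completes the 9 across.
R2C2 = 15 − 8 = 7 completes the 15 across.
R3C1 = 24 − 15 = 9 completes the 24 down.
R3C2 = 17 − 9 = 8 completes the 17 across.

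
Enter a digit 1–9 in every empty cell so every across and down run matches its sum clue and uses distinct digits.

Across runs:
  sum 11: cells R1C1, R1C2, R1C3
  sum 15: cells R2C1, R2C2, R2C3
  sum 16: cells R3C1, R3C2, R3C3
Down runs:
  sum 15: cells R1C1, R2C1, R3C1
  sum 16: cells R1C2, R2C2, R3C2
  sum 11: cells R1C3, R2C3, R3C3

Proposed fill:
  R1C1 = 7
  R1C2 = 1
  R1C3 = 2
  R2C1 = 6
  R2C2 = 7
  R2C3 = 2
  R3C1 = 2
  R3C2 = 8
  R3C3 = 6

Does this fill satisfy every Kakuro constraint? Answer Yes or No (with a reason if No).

No — the down run R1C3–R3C3 sums to 10, not 11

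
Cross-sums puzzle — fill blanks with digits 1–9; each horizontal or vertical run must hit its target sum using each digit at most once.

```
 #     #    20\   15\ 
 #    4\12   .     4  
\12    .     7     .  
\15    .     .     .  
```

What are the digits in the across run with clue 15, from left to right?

4 in 2 cells must be {1,3}.
R1C2 = 12 − 4 = 8 completes the 12 across.
R3C2 = 20 − 15 = 5 completes the 20 down.
No cell is forced outright now. R2C1 can only be 1 or 3 (the digits allowed by both its 12 across and its 4 down). If R2C1 = 1: then R2C3 would have to be in {4} for the 12 across but in {2,3,5,6,8,9} for the 15 down — contradiction. So R2C1 = 3.
R2C3 = 12 − 10 = 2 completes the 12 across.
R3C1 = 4 − 3 = 1 completes the 4 down.
R3C3 = 15 − 6 = 9 completes the 15 across.

1 5 9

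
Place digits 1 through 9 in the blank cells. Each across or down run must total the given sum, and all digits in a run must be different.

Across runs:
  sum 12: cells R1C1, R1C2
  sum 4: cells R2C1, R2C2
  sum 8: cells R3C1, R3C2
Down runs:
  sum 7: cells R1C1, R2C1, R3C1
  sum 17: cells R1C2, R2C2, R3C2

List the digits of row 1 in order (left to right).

4 in 2 cells must be {1,3}; 7 in 3 cells must be {1,2,4}.
The 12 across and the 7 down share only 4, so R1C1 = 4.
R1C2 = 12 − 4 = 8 completes the 12 across.
Given what's placed, R2C1 must be 1 to fit the 4 across and 7 down.
R2C2 = 4 − 1 = 3 completes the 4 across.
R3C1 = 7 − 5 = 2 completes the 7 down.
R3C2 = 8 − 2 = 6 completes the 8 across.

4 8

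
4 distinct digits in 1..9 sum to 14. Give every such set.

{1,2,3,8}; {1,2,4,7}; {1,2,5,6}; {1,3,4,6}; {2,3,4,5}

4 distinct digits from 1–9 sum between 10 and 30.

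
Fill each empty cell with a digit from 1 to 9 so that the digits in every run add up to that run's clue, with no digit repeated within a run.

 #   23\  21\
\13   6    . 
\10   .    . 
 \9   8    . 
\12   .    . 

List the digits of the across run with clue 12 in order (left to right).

R1C2 = 13 − 6 = 7 completes the 13 across.
R3C2 = 9 − 8 = 1 completes the 9 across.
Nothing is forced directly, so branch on R2C1, whose candidates are 2 or 4 or 7. If R2C1 = 4: then R2C2 would have to be in {6} for the 10 across but in {4,5,8,9} for the 21 down — contradiction. If R2C1 = 7: then R2C2 would have to be in {3} for the 10 across but in {4,5,8,9} for the 21 down — contradiction. So R2C1 = 2.
R2C2 = 10 − 2 = 8 completes the 10 across.
R4C1 = 23 − 16 = 7 completes the 23 down.
R4C2 = 12 − 7 = 5 completes the 12 across.

7 5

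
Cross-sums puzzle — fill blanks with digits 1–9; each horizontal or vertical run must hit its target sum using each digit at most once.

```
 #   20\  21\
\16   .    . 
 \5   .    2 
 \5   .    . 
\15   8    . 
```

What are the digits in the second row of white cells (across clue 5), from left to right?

16 in 2 cells must be {7,9}.
R2C1 = 5 − 2 = 3 completes the 5 across.
R4C2 = 15 − 8 = 7 completes the 15 across.
R1C1 = 7: the only remaining digit allowed by both the 16 across and the 20 down.
R1C2 = 16 − 7 = 9 completes the 16 across.
R3C1 = 20 − 18 = 2 completes the 20 down.
R3C2 = 5 − 2 = 3 completes the 5 across.

3 2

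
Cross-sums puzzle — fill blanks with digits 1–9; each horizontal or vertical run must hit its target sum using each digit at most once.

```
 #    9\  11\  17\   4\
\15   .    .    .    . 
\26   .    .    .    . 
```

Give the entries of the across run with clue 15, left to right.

17 in 2 cells must be {8,9}; 4 in 2 cells must be {1,3}.
Only 3 fits R2C4 under both its across sum 26 and down sum 4.
R1C4 = 4 − 3 = 1 completes the 4 down.
Nothing is forced directly, so branch on R2C1, whose candidates are 6 or 8. If R2C1 = 8: then R1C1 would have to be in {2,3,4,5,6,7,8,9} for the 15 across but in {1} for the 9 down — contradiction. So R2C1 = 6.
R1C1 = 9 − 6 = 3 completes the 9 down.
R1C3 = 9: the only remaining digit allowed by both the 15 across and the 17 down.
R2C3 = 17 − 9 = 8 completes the 17 down.
R1C2 = 15 − 13 = 2 completes the 15 across.

3 2 9 1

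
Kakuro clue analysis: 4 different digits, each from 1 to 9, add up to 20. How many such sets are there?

12

4 distinct digits from 1–9 sum between 10 and 30.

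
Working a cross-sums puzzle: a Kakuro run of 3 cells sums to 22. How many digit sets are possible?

2

3 distinct digits from 1–9 sum between 6 and 24.
Enumerating: {5,8,9}, {6,7,9}.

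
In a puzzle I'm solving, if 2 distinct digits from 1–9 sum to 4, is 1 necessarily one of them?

The only way to make 4 from 2 distinct digits is {1,3}, which contains 1.

Yes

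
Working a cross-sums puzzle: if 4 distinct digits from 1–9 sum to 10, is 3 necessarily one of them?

Yes

The only way to make 10 from 4 distinct digits is {1,2,3,4}, which contains 3.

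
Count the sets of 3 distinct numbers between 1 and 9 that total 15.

8

3 distinct digits from 1–9 sum between 6 and 24.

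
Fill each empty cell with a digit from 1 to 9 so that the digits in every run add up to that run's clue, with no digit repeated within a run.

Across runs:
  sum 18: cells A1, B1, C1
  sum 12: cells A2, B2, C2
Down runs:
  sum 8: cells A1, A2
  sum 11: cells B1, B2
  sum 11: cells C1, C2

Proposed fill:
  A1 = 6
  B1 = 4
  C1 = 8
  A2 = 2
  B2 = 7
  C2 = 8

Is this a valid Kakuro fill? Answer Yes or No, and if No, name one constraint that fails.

No — the across run A2–C2 sums to 17, not 12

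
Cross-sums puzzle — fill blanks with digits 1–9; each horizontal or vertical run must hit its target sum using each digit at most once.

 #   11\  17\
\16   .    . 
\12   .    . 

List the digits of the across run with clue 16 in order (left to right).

7 9

16 in 2 cells must be {7,9}; 17 in 2 cells must be {8,9}.
The 16 across and the 17 down share only 9, so R1C2 = 9.
R2C2 = 17 − 9 = 8 completes the 17 down.
R1C1 = 16 − 9 = 7 completes the 16 across.
R2C1 = 12 − 8 = 4 completes the 12 across.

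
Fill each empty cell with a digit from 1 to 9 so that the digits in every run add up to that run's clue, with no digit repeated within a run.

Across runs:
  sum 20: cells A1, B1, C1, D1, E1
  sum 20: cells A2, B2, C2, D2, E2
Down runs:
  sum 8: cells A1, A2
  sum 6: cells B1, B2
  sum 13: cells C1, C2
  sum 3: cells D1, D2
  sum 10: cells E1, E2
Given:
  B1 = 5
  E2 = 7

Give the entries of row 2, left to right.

6 1 4 2 7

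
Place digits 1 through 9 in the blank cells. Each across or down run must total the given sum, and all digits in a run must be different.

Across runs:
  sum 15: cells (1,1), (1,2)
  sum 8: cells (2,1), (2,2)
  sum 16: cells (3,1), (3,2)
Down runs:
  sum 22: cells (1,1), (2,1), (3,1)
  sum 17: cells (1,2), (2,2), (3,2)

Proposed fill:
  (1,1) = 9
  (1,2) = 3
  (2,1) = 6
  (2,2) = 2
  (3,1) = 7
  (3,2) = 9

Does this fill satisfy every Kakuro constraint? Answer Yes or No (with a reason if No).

No — the down run (1,2)–(3,2) sums to 14, not 17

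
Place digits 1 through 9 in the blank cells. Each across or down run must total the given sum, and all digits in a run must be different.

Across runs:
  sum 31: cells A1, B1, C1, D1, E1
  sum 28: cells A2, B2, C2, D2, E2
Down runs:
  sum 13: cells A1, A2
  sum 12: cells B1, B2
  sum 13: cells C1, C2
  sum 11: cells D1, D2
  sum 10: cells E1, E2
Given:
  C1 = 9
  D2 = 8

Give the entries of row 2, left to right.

9 5 4 8 2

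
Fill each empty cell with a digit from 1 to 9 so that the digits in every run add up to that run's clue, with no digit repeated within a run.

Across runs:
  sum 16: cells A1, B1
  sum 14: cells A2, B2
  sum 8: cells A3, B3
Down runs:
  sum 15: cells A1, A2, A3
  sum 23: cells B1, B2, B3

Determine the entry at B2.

8

16 in 2 cells must be {7,9}; 23 in 3 cells must be {6,8,9}.
The 16 across and the 23 down share only 9, so B1 = 9.
Given what's placed, B3 must be 6 to fit the 8 across and 23 down.
A1 = 16 − 9 = 7 completes the 16 across.
B2 = 23 − 15 = 8 completes the 23 down.
A3 = 8 − 6 = 2 completes the 8 across.
A2 = 14 − 8 = 6 completes the 14 across.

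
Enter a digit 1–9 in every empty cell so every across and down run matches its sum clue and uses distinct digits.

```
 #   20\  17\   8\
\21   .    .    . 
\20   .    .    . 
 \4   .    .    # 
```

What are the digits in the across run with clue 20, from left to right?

4 in 2 cells must be {1,3}.
Only 3 fits R3C1 under both its across sum 4 and down sum 20.
R3C2 = 4 − 3 = 1 completes the 4 across.
Nothing is forced directly, so branch on R1C2, whose candidates are 7 or 9. If R1C2 = 9: that forces R1C1 = 8, after which R1C3 would have to be in {4} for the 21 across but in {1,2,3,5,6,7} for the 8 down — contradiction. So R1C2 = 7.
R2C2 = 17 − 8 = 9 completes the 17 down.
R2C1 = 8: the only remaining digit allowed by both the 20 across and the 20 down.
R2C3 = 20 − 17 = 3 completes the 20 across.

8, 9, 3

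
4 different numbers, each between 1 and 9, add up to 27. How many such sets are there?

4 distinct digits from 1–9 sum between 10 and 30.
Enumerating: {3,7,8,9}, {4,6,8,9}, {5,6,7,9}.

3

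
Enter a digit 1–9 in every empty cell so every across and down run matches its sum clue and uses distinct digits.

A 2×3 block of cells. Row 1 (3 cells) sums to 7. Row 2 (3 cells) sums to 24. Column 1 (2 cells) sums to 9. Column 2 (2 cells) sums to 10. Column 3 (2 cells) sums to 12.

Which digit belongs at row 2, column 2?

7 in 3 cells must be {1,2,4}; 24 in 3 cells must be {7,8,9}.
The 7 across and the 12 down share only 4, so (1,3) = 4.
(2,3) = 12 − 4 = 8 completes the 12 down.
Given what's placed, (2,1) must be 7 to fit the 24 across and 9 down.
(2,2) = 24 − 15 = 9 completes the 24 across.
(1,1) = 9 − 7 = 2 completes the 9 down.
(1,2) = 7 − 6 = 1 completes the 7 across.

9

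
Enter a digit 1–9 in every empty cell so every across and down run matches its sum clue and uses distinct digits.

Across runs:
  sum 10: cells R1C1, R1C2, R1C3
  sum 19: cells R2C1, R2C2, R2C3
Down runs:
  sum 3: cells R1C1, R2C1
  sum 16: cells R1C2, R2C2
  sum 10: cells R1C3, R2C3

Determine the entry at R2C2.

9

3 in 2 cells must be {1,2}; 16 in 2 cells must be {7,9}.
The 10 across and the 16 down share only 7, so R1C2 = 7.
The 19 across and the 3 down share only 2, so R2C1 = 2.
R2C2 = 16 − 7 = 9 completes the 16 down.
R2C3 = 19 − 11 = 8 completes the 19 across.
R1C1 = 3 − 2 = 1 completes the 3 down.
R1C3 = 10 − 8 = 2 completes the 10 across.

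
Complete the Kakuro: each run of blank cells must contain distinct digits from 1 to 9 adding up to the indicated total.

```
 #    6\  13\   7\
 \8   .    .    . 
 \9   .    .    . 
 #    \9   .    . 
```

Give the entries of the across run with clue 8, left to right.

5 2 1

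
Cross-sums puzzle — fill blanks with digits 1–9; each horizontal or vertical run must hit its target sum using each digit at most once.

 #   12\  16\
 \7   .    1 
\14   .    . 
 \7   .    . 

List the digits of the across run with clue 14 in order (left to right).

5 9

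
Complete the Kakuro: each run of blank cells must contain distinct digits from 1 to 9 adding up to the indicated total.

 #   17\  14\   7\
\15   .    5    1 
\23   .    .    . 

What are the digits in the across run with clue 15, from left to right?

9, 5, 1

23 in 3 cells must be {6,8,9}; 17 in 2 cells must be {8,9}.
R1C1 = 15 − 6 = 9 completes the 15 across.
R2C1 = 17 − 9 = 8 completes the 17 down.
R2C2 = 14 − 5 = 9 completes the 14 down.
R2C3 = 23 − 17 = 6 completes the 23 across.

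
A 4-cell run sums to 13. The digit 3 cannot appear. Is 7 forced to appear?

No

The only way to make 13 from 4 distinct digits under that restriction is {1,2,4,6}, which does not contain 7.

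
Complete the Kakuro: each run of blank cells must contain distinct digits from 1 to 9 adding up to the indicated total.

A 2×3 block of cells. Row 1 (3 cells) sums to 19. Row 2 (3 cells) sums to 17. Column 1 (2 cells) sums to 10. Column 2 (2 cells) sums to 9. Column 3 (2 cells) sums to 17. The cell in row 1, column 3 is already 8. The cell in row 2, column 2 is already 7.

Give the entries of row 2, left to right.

1 7 9

17 in 2 cells must be {8,9}.
(1,2) = 9 − 7 = 2 completes the 9 down.
(2,3) = 17 − 8 = 9 completes the 17 down.
(1,1) = 19 − 10 = 9 completes the 19 across.
(2,1) = 17 − 16 = 1 completes the 17 across.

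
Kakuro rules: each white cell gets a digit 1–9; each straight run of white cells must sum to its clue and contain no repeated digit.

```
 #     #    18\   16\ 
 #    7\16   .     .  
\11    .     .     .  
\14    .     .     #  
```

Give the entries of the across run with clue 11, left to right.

16 in 2 cells must be {7,9}.
The 11 across and the 16 down share only 7, so R2C3 = 7.
R1C3 = 16 − 7 = 9 completes the 16 down.
R1C2 = 16 − 9 = 7 completes the 16 across.
R2C2 = 3: the only remaining digit allowed by both the 11 across and the 18 down.
R3C2 = 18 − 10 = 8 completes the 18 down.
R2C1 = 11 − 10 = 1 completes the 11 across.
R3C1 = 14 − 8 = 6 completes the 14 across.

1 3 7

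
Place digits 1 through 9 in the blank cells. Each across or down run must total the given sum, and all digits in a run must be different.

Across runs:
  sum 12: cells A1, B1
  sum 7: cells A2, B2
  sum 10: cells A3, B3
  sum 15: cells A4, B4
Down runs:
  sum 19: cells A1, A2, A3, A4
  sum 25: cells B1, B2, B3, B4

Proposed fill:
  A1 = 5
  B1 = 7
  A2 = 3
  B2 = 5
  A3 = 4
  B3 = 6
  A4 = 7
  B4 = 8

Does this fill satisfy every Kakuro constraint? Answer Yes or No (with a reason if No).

No — the down run B1–B4 sums to 26, not 25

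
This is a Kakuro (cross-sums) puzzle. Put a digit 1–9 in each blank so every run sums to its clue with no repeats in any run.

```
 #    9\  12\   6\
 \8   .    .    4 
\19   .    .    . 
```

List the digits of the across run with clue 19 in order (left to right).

8 9 2

R1C2 = 3: the only remaining digit allowed by both the 8 across and the 12 down.
R2C2 = 12 − 3 = 9 completes the 12 down.
R2C3 = 6 − 4 = 2 completes the 6 down.
R1C1 = 8 − 7 = 1 completes the 8 across.
R2C1 = 19 − 11 = 8 completes the 19 across.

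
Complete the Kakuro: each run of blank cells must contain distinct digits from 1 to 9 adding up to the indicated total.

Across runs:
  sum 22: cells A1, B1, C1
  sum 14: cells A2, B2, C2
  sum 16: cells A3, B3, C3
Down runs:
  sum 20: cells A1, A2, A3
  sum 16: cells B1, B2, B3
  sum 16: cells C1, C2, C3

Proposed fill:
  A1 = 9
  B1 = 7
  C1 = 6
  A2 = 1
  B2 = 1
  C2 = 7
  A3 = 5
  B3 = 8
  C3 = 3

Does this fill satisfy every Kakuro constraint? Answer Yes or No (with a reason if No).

No — the across run A2–C2 sums to 9, not 14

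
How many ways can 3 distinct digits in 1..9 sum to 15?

3 distinct digits from 1–9 sum between 6 and 24.

8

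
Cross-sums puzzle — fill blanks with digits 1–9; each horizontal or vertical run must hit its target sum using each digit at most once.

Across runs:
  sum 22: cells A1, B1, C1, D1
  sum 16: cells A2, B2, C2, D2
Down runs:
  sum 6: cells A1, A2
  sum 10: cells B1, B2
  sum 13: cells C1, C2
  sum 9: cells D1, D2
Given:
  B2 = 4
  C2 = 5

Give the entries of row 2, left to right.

1, 4, 5, 6

B1 = 10 − 4 = 6 completes the 10 down.
C1 = 13 − 5 = 8 completes the 13 down.
Given what's placed, A2 must be 1 to fit the 16 across and 6 down.
D2 = 16 − 10 = 6 completes the 16 across.
A1 = 6 − 1 = 5 completes the 6 down.
D1 = 22 − 19 = 3 completes the 22 across.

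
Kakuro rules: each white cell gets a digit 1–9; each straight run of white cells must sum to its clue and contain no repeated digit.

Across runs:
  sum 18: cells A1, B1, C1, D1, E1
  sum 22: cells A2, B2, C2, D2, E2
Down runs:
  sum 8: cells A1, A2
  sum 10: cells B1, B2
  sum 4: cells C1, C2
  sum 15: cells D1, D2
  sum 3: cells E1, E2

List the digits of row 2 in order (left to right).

5, 6, 3, 7, 1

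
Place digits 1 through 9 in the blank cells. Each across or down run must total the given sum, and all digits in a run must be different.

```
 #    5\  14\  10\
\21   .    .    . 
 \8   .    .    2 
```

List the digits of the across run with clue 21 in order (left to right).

4 9 8

R1C1 = 4: only digit in both the 21-across and 5-down candidate sets.
R1C3 = 10 − 2 = 8 completes the 10 down.
R2C1 = 5 − 4 = 1 completes the 5 down.
R2C2 = 8 − 3 = 5 completes the 8 across.
R1C2 = 21 − 12 = 9 completes the 21 across.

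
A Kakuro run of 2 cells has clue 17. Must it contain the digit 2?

The only way to make 17 from 2 distinct digits is {8,9}, which does not contain 2.

No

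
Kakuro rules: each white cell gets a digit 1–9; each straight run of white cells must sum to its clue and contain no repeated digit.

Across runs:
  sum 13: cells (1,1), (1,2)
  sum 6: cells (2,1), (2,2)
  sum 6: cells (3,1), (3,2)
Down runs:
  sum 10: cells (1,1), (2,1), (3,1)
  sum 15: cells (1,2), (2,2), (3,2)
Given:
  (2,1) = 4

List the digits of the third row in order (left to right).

Given what's placed, (1,1) must be 5 to fit the 13 across and 10 down.
(1,2) = 13 − 5 = 8 completes the 13 across.
(2,2) = 6 − 4 = 2 completes the 6 across.
(3,1) = 10 − 9 = 1 completes the 10 down.
(3,2) = 6 − 1 = 5 completes the 6 across.

1, 5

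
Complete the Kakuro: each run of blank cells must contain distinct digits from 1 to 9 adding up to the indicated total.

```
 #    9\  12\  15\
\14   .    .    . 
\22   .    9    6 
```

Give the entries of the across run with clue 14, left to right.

2 3 9

R1C2 = 12 − 9 = 3 completes the 12 down.
R1C3 = 15 − 6 = 9 completes the 15 down.
R2C1 = 22 − 15 = 7 completes the 22 across.
R1C1 = 14 − 12 = 2 completes the 14 across.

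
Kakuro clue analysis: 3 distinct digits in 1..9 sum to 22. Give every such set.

{5,8,9}; {6,7,9}

3 distinct digits from 1–9 sum between 6 and 24.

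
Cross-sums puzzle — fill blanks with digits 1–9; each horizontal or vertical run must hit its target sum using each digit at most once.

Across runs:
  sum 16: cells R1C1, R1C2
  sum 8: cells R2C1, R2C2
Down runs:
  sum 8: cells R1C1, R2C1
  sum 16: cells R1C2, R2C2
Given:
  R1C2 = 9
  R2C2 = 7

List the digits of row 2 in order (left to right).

1 7

16 in 2 cells must be {7,9}.
R1C1 = 16 − 9 = 7 completes the 16 across.
R2C1 = 8 − 7 = 1 completes the 8 across.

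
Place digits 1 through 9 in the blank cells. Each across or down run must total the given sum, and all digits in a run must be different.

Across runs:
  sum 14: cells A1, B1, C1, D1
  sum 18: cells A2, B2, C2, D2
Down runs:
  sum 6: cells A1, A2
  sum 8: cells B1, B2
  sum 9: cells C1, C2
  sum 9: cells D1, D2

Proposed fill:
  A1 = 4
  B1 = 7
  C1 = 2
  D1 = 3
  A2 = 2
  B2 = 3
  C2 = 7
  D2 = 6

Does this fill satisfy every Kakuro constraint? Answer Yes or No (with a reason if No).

No — the across run A1–D1 sums to 16, not 14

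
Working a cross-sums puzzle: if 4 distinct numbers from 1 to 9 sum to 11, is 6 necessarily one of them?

No

The only way to make 11 from 4 distinct digits is {1,2,3,5}, which does not contain 6.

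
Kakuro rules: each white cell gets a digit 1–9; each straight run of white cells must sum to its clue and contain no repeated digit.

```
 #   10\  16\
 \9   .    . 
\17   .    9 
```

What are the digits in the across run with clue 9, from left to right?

2 7

17 in 2 cells must be {8,9}; 16 in 2 cells must be {7,9}.
R1C2 = 16 − 9 = 7 completes the 16 down.
R2C1 = 17 − 9 = 8 completes the 17 across.
R1C1 = 9 − 7 = 2 completes the 9 across.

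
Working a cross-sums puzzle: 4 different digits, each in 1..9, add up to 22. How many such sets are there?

4 distinct digits from 1–9 sum between 10 and 30.

11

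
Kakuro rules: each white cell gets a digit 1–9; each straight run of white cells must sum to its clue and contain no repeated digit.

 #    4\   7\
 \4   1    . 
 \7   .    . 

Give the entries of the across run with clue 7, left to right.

3 4

4 in 2 cells must be {1,3}.
R1C2 = 4 − 1 = 3 completes the 4 across.
R2C1 = 4 − 1 = 3 completes the 4 down.
R2C2 = 7 − 3 = 4 completes the 7 across.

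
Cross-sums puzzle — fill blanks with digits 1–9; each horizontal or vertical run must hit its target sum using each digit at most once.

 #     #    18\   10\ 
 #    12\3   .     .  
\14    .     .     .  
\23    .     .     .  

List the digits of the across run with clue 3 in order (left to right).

2 1

3 in 2 cells must be {1,2}; 23 in 3 cells must be {6,8,9}.
Only 6 fits R3C3 under both its across sum 23 and down sum 10.
Given what's placed, R1C3 must be 1 to fit the 3 across and 10 down.
R2C3 = 10 − 7 = 3 completes the 10 down.
R1C2 = 3 − 1 = 2 completes the 3 across.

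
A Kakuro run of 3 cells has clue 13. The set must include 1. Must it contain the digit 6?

Counterexample: {1,3,9} sums to 13 under that restriction without using 6.

No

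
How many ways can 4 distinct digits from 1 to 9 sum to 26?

5

4 distinct digits from 1–9 sum between 10 and 30.
Enumerating: {2,7,8,9}, {3,6,8,9}, {4,5,8,9}, {4,6,7,9}, {5,6,7,8}.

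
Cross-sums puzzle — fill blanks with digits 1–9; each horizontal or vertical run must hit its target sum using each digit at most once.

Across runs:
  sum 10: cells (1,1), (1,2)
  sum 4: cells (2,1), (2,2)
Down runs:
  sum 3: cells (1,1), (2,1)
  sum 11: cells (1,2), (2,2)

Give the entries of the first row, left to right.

4 in 2 cells must be {1,3}; 3 in 2 cells must be {1,2}.
The 4 across and the 3 down share only 1, so (2,1) = 1.
(2,2) = 4 − 1 = 3 completes the 4 across.
(1,1) = 3 − 1 = 2 completes the 3 down.
(1,2) = 10 − 2 = 8 completes the 10 across.

2, 8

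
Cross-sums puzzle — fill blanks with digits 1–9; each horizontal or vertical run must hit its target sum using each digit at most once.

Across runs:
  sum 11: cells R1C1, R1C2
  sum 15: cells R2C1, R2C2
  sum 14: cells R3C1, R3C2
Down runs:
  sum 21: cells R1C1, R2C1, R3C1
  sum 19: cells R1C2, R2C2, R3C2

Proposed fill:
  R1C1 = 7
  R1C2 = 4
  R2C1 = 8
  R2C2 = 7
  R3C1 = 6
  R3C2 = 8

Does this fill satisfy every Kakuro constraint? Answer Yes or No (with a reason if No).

Yes

Across: 7+4=11; 8+7=15; 6+8=14. Down: 7+8+6=21; 4+7+8=19. No digit repeats within any run.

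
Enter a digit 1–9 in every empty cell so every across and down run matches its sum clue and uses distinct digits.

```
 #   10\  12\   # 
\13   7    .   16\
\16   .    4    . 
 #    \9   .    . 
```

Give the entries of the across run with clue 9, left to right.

16 in 2 cells must be {7,9}.
R1C2 = 13 − 7 = 6 completes the 13 across.
R2C1 = 10 − 7 = 3 completes the 10 down.
R2C3 = 16 − 7 = 9 completes the 16 across.
R3C2 = 12 − 10 = 2 completes the 12 down.
R3C3 = 9 − 2 = 7 completes the 9 across.

2 7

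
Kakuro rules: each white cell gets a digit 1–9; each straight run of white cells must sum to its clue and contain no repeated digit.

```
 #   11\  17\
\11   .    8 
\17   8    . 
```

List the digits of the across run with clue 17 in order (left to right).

8 9

17 in 2 cells must be {8,9}.
R1C1 = 11 − 8 = 3 completes the 11 across.
R2C2 = 17 − 8 = 9 completes the 17 across.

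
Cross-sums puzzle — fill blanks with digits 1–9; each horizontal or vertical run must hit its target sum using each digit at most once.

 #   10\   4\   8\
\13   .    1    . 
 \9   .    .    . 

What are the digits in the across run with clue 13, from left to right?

9 1 3

4 in 2 cells must be {1,3}.
R2C2 = 4 − 1 = 3 completes the 4 down.
No cell is forced outright now. R1C3 can only be 3 or 5 or 7 (the digits allowed by both its 13 across and its 8 down). If R1C3 = 5: that forces R1C1 = 7, after which R2C1 would have to be in {1,2,4,5} for the 9 across but in {3} for the 10 down — contradiction. If R1C3 = 7: then R1C1 would have to be in {5} for the 13 across but in {1,2,3,4,6,7,8,9} for the 10 down — contradiction. So R1C3 = 3.
R1C1 = 13 − 4 = 9 completes the 13 across.
R2C1 = 10 − 9 = 1 completes the 10 down.
R2C3 = 9 − 4 = 5 completes the 9 across.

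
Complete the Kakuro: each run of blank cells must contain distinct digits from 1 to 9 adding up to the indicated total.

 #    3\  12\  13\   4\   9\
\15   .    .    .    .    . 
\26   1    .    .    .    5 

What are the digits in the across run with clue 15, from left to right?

2, 3, 5, 1, 4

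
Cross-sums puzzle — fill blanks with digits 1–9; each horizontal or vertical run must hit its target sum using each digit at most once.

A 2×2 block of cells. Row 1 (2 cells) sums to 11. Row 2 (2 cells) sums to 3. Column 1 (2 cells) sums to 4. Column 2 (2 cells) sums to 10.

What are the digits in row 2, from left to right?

1 2

3 in 2 cells must be {1,2}; 4 in 2 cells must be {1,3}.
The 11 across and the 4 down share only 3, so (1,1) = 3.
(1,2) = 11 − 3 = 8 completes the 11 across.
(2,1) = 4 − 3 = 1 completes the 4 down.
(2,2) = 3 − 1 = 2 completes the 3 across.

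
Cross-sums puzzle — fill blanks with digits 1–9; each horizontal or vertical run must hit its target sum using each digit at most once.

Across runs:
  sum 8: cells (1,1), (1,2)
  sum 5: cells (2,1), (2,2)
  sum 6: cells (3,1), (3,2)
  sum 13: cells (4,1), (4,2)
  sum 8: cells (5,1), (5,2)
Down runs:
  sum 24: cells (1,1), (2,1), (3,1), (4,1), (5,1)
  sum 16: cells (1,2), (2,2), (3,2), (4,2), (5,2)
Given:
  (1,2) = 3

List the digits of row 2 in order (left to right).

4, 1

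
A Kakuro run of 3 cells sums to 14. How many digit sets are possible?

8

3 distinct digits from 1–9 sum between 6 and 24.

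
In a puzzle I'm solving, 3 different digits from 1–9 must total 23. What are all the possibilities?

{6,8,9}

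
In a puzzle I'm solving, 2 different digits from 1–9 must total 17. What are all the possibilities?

2 distinct digits from 1–9 sum between 3 and 17.
Only one set works: {8,9}.

{8,9}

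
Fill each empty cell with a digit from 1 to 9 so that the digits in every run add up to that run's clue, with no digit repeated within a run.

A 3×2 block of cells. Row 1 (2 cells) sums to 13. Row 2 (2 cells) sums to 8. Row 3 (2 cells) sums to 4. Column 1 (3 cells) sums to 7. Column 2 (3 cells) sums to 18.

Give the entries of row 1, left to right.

4, 9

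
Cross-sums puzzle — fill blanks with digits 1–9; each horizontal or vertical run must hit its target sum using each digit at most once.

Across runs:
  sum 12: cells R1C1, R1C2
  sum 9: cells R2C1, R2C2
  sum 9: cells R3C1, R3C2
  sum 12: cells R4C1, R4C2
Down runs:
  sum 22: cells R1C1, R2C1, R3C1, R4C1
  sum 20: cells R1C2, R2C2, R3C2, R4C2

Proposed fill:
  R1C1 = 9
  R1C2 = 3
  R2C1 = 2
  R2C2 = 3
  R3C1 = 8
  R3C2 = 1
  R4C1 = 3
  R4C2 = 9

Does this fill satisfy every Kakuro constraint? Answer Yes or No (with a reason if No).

No — the across run R2C1–R2C2 sums to 5, not 9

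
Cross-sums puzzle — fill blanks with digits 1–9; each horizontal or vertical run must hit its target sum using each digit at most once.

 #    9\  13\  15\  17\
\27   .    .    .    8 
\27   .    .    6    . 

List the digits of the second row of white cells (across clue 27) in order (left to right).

5, 7, 6, 9

17 in 2 cells must be {8,9}.
R1C3 = 15 − 6 = 9 completes the 15 down.
R2C4 = 17 − 8 = 9 completes the 17 down.
No cell is forced outright now. R1C2 can only be 4 or 6 or 7 (the digits allowed by both its 27 across and its 13 down). If R1C2 = 4: that forces R1C1 = 6, after which R2C1 would have to be in {4,5,7,8} for the 27 across but in {3} for the 9 down — contradiction. If R1C2 = 7: that forces R1C1 = 3, after which R2C1 would have to be in {4,5,7,8} for the 27 across but in {6} for the 9 down — contradiction. So R1C2 = 6.
R1C1 = 27 − 23 = 4 completes the 27 across.
R2C1 = 9 − 4 = 5 completes the 9 down.
R2C2 = 27 − 20 = 7 completes the 27 across.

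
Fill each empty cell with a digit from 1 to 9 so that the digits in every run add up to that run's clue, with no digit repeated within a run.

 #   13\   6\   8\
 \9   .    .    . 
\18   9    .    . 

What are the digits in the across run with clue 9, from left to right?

R1C1 = 13 − 9 = 4 completes the 13 down.
Given what's placed, R1C2 must be 2 to fit the 9 across and 6 down.
R1C3 = 9 − 6 = 3 completes the 9 across.
R2C2 = 6 − 2 = 4 completes the 6 down.
R2C3 = 18 − 13 = 5 completes the 18 across.

4 2 3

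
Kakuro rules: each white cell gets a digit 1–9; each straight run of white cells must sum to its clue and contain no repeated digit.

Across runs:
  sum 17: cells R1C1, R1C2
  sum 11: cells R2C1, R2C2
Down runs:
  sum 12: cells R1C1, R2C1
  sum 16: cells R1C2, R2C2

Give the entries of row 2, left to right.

4 7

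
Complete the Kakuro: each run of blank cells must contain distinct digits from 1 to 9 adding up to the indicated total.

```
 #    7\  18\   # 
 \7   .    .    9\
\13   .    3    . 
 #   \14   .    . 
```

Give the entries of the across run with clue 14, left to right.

9, 5

Given what's placed, R1C2 must be 6 to fit the 7 across and 18 down.
R3C2 = 18 − 9 = 9 completes the 18 down.
R3C3 = 14 − 9 = 5 completes the 14 across.
R1C1 = 7 − 6 = 1 completes the 7 across.
R2C1 = 7 − 1 = 6 completes the 7 down.
R2C3 = 13 − 9 = 4 completes the 13 across.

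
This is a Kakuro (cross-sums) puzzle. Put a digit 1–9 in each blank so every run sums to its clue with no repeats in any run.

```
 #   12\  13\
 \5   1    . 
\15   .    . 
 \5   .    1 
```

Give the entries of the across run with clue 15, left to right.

R1C2 = 5 − 1 = 4 completes the 5 across.
R2C2 = 13 − 5 = 8 completes the 13 down.
R3C1 = 5 − 1 = 4 completes the 5 across.
R2C1 = 15 − 8 = 7 completes the 15 across.

7 8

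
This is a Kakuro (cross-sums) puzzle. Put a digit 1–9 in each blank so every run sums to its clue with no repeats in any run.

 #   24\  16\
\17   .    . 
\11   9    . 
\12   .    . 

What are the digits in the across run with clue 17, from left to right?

8 9

17 in 2 cells must be {8,9}; 24 in 3 cells must be {7,8,9}.
Given what's placed, R1C1 must be 8 to fit the 17 across and 24 down.
R1C2 = 17 − 8 = 9 completes the 17 across.
R2C2 = 11 − 9 = 2 completes the 11 across.
R3C1 = 24 − 17 = 7 completes the 24 down.
R3C2 = 12 − 7 = 5 completes the 12 across.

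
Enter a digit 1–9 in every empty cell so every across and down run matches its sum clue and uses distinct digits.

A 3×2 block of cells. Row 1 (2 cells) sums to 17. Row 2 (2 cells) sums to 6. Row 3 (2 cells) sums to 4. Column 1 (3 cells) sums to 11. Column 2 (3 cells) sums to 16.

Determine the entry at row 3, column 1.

17 in 2 cells must be {8,9}; 4 in 2 cells must be {1,3}.
The 17 across and the 11 down share only 8, so (1,1) = 8.
(1,2) = 17 − 8 = 9 completes the 17 across.
Given what's placed, (3,1) must be 1 to fit the 4 across and 11 down.
(3,2) = 4 − 1 = 3 completes the 4 across.
(2,1) = 11 − 9 = 2 completes the 11 down.
(2,2) = 6 − 2 = 4 completes the 6 across.

1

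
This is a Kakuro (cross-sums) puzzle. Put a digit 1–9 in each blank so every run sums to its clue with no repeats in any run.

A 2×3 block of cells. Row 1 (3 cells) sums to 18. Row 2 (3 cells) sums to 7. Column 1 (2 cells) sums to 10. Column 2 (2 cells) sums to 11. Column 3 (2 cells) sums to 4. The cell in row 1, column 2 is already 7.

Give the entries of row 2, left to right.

2 4 1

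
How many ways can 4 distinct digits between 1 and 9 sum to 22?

11

4 distinct digits from 1–9 sum between 10 and 30.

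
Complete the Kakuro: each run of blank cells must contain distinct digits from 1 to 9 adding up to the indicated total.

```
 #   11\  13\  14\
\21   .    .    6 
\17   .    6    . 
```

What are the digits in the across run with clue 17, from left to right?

R1C2 = 13 − 6 = 7 completes the 13 down.
R2C3 = 14 − 6 = 8 completes the 14 down.
R1C1 = 21 − 13 = 8 completes the 21 across.
R2C1 = 17 − 14 = 3 completes the 17 across.

3 6 8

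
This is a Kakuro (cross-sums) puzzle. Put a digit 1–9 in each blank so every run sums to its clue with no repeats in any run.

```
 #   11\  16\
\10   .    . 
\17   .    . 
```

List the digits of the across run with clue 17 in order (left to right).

8 9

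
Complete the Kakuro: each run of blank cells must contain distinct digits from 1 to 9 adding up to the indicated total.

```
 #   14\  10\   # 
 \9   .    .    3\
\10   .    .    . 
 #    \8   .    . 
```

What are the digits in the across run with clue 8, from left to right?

6, 2

3 in 2 cells must be {1,2}.
Nothing is forced directly, so branch on R2C1, whose candidates are 5 or 6. If R2C1 = 5: then R1C1 would have to be in {1,2,3,4,5,6,7,8} for the 9 across but in {9} for the 14 down — contradiction. So R2C1 = 6.
R1C1 = 14 − 6 = 8 completes the 14 down.
R1C2 = 9 − 8 = 1 completes the 9 across.
R2C2 = 3: the only remaining digit allowed by both the 10 across and the 10 down.
R2C3 = 10 − 9 = 1 completes the 10 across.
R3C2 = 10 − 4 = 6 completes the 10 down.
R3C3 = 8 − 6 = 2 completes the 8 across.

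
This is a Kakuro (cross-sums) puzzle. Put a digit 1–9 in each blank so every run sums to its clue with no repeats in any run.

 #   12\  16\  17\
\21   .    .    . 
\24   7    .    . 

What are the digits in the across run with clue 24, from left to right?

24 in 3 cells must be {7,8,9}; 16 in 2 cells must be {7,9}; 17 in 2 cells must be {8,9}.
R1C1 = 12 − 7 = 5 completes the 12 down.
Given what's placed, R1C3 must be 9 to fit the 21 across and 17 down.
Given what's placed, R2C2 must be 9 to fit the 24 across and 16 down.
R2C3 = 24 − 16 = 8 completes the 24 across.
R1C2 = 21 − 14 = 7 completes the 21 across.

7 9 8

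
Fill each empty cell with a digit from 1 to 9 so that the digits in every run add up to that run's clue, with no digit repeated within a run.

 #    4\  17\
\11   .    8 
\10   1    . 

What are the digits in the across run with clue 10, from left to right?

4 in 2 cells must be {1,3}; 17 in 2 cells must be {8,9}.
R1C1 = 11 − 8 = 3 completes the 11 across.
R2C2 = 10 − 1 = 9 completes the 10 across.

1, 9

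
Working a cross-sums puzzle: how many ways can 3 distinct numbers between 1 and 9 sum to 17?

7

3 distinct digits from 1–9 sum between 6 and 24.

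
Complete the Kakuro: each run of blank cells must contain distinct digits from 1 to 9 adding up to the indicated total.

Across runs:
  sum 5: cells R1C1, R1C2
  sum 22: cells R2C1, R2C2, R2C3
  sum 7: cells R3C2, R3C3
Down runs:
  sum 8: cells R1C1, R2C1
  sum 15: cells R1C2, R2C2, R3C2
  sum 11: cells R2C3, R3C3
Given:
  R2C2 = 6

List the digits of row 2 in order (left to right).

7 6 9

R2C1 = 7: the only remaining digit allowed by both the 22 across and the 8 down.
R2C3 = 22 − 13 = 9 completes the 22 across.
R3C3 = 11 − 9 = 2 completes the 11 down.
R1C1 = 8 − 7 = 1 completes the 8 down.
R1C2 = 5 − 1 = 4 completes the 5 across.
R3C2 = 7 − 2 = 5 completes the 7 across.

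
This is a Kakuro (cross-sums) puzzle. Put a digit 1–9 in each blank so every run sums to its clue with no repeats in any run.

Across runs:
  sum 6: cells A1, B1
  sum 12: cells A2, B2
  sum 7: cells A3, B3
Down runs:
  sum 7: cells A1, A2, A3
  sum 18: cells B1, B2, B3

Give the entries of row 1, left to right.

2 4

7 in 3 cells must be {1,2,4}.
The 12 across and the 7 down share only 4, so A2 = 4.
B2 = 12 − 4 = 8 completes the 12 across.
Nothing is forced directly, so branch on A1, whose candidates are 1 or 2. If A1 = 1: then B1 would have to be in {5} for the 6 across but in {1,3,4,6,7,9} for the 18 down — contradiction. So A1 = 2.
B1 = 6 − 2 = 4 completes the 6 across.
A3 = 7 − 6 = 1 completes the 7 down.
B3 = 7 − 1 = 6 completes the 7 across.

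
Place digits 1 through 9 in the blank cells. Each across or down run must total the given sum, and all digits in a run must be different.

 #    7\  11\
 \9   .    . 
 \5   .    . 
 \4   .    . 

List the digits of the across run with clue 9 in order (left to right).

2, 7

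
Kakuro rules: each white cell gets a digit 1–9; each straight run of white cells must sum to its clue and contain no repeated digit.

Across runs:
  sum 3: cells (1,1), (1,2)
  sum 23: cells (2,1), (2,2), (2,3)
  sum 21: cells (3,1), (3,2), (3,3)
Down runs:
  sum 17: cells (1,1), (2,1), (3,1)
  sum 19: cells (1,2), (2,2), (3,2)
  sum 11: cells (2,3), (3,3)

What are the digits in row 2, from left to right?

9 8 6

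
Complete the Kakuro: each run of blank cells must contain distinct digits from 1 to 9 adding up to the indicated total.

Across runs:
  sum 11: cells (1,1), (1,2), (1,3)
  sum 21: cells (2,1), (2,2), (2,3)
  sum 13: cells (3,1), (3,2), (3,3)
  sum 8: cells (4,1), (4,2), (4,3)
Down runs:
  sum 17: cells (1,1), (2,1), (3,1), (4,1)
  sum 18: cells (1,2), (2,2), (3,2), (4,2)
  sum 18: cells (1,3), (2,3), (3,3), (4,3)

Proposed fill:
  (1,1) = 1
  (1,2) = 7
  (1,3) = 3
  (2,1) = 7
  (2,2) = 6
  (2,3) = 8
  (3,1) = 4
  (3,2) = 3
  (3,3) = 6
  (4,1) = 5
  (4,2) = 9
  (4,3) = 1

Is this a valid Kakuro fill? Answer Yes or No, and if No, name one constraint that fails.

No — the across run (4,1)–(4,3) sums to 15, not 8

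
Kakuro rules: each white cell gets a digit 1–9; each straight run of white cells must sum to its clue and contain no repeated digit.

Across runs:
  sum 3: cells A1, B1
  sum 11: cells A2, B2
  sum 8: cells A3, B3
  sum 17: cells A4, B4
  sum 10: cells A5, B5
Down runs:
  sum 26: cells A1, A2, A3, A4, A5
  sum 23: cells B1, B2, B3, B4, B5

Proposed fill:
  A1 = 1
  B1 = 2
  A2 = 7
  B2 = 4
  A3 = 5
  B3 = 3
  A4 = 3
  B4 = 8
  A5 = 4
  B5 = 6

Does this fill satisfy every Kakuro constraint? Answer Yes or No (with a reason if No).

No — the across run A4–B4 sums to 11, not 17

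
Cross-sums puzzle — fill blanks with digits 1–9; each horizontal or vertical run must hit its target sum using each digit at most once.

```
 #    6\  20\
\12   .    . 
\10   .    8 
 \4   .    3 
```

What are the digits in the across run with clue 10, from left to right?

4 in 2 cells must be {1,3}; 6 in 3 cells must be {1,2,3}.
The 12 across and the 6 down share only 3, so R1C1 = 3.
R1C2 = 12 − 3 = 9 completes the 12 across.
R2C1 = 10 − 8 = 2 completes the 10 across.
R3C1 = 4 − 3 = 1 completes the 4 across.

2, 8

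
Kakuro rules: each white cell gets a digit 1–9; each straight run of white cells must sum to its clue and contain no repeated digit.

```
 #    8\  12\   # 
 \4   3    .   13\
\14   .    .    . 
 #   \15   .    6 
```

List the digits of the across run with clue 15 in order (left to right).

9 6

4 in 2 cells must be {1,3}.
R1C2 = 4 − 3 = 1 completes the 4 across.
R2C1 = 8 − 3 = 5 completes the 8 down.
R2C3 = 13 − 6 = 7 completes the 13 down.
R3C2 = 15 − 6 = 9 completes the 15 across.
R2C2 = 14 − 12 = 2 completes the 14 across.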